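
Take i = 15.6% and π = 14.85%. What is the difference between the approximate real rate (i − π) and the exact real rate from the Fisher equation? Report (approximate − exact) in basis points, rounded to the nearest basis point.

Approximate: r ≈ 15.600% − 14.850% = 0.7500%
Exact: (1 + 0.1560)/(1 + 0.1485) − 1 = 0.6530%
Error = 0.7500% − 0.6530% = 0.0970% → 10 basis points.

10 basis points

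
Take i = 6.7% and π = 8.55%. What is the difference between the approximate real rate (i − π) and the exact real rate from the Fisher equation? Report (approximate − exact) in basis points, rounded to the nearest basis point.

Approximate: r ≈ 6.700% − 8.550% = -1.8500%
Exact: (1 + 0.0670)/(1 + 0.0855) − 1 = -1.7043%
Error = -1.8500% − (-1.7043%) = -0.1457% → -15 basis points.

-15 basis points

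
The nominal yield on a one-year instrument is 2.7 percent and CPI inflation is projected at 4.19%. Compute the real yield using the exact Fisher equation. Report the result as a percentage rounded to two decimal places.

-1.43%

By the Fisher relation, 1 + r = (1 + i)/(1 + π).
1 + r = 1.02700 / 1.04190 = 0.985699
r = 0.985699 − 1 = -1.4301%, i.e. -1.43%.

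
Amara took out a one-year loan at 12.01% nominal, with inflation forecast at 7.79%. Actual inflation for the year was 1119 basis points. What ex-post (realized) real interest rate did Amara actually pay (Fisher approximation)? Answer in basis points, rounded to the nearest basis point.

Ex-post: 12.01% − 11.19% = 0.820%
So the realized real rate is 82 basis points.

82 basis points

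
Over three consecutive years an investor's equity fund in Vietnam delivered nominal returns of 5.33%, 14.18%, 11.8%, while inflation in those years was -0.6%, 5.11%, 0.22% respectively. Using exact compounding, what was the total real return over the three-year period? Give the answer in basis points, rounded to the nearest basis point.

2841 basis points

Nominal growth factor = 1.0533 × 1.1418 × 1.1180 = 1.344572
Price-level growth factor = 0.9940 × 1.0511 × 1.0022 = 1.047092
Real growth factor = 1.344572 / 1.047092 = 1.284101
Total real return = 1.284101 − 1 → 2841 basis points.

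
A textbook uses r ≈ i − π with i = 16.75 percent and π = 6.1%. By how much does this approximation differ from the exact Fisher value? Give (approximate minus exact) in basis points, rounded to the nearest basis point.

61 basis points

Approximate: r ≈ 16.750% − 6.100% = 10.6500%
Exact: (1 + 0.1675)/(1 + 0.0610) − 1 = 10.0377%
Error = 10.6500% − 10.0377% = 0.6123% → 61 basis points.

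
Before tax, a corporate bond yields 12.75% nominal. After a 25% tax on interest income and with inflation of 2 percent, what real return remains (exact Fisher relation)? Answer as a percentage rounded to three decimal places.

After-tax nominal return = 12.75% × (1 − 0.25) = 9.5625%.
1 + r = 1.095625 / 1.02000 = 1.074142
After-tax real rate = 1.074142 − 1 → 7.414%.

7.414%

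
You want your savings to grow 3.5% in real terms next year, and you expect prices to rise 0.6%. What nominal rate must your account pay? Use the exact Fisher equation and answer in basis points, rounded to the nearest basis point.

(1 + i) = (1 + r)(1 + π) = 1.03500 × 1.00600 = 1.04121
i = 1.04121 − 1, so the required nominal rate is 412 basis points.

412 basis points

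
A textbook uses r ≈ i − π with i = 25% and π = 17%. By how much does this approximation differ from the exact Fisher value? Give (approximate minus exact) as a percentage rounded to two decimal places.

Approximate: r ≈ 25.000% − 17.000% = 8.0000%
Exact: (1 + 0.2500)/(1 + 0.1700) − 1 = 6.8376%
Error = 8.0000% − 6.8376% = 1.1624% → 1.16%.

1.16%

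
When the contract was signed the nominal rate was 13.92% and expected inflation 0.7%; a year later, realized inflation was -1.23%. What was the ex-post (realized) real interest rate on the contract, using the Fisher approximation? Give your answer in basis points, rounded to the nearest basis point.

1515 basis points

Ex-post: 13.92% − (-1.23%) = 15.150%
So the realized real rate is 1515 basis points.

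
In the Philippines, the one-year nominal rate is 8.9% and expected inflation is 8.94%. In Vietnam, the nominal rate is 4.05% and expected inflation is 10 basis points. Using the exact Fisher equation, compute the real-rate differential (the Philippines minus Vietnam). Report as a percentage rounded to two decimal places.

-3.98%

The Philippines: (1 + 0.0890)/(1 + 0.0894) − 1 = -0.0367%
Vietnam: (1 + 0.0405)/(1 + 0.0010) − 1 = 3.9461%
Differential = -0.0367% − 3.9461% = -3.9828% → -3.98%.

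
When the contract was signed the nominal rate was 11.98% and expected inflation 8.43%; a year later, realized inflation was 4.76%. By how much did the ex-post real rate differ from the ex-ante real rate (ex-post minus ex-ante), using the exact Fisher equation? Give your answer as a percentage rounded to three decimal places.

Ex-ante: (1 + 0.1198)/(1 + 0.0843) − 1 = 3.2740%
Ex-post: (1 + 0.1198)/(1 + 0.0476) − 1 = 6.8919%
Difference (ex-post − ex-ante) = 3.6179% → 3.618%.

3.618%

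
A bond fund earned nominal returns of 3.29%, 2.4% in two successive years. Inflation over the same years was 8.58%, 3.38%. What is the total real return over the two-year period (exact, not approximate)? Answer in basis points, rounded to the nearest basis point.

-577 basis points

Compound the nominal returns: 1.0329 × 1.0240 = 1.057690.
Compound inflation: 1.0858 × 1.0338 = 1.122500.
Deflate: 1.057690 / 1.122500 = 0.942262.
Total real return = 0.942262 − 1 → -577 basis points.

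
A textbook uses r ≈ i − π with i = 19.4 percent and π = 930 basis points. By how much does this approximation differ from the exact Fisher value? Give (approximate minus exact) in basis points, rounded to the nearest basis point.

Approximate: r ≈ 19.400% − 9.300% = 10.1000%
Exact: (1 + 0.1940)/(1 + 0.0930) − 1 = 9.2406%
Error = 10.1000% − 9.2406% = 0.8594% → 86 basis points.

86 basis points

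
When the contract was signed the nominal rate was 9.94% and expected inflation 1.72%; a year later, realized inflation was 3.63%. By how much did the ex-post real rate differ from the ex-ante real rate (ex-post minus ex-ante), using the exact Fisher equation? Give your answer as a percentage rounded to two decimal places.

Ex-ante: (1 + 0.0994)/(1 + 0.0172) − 1 = 8.0810%
Ex-post: (1 + 0.0994)/(1 + 0.0363) − 1 = 6.0890%
Difference (ex-post − ex-ante) = -1.9920% → -1.99%.

-1.99%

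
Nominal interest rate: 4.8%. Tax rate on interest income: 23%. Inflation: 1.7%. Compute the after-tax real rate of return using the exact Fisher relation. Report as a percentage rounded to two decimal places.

1.96%

After-tax nominal return = 4.8% × (1 − 0.23) = 3.6960%.
1 + r = 1.03696 / 1.01700 = 1.019626
After-tax real rate = 1.019626 − 1 → 1.96%.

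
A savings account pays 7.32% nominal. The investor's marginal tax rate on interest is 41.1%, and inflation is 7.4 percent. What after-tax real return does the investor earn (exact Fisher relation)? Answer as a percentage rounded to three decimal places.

-2.876%

After-tax nominal return = 7.32% × (1 − 0.411) = 4.31148%.
1 + r = 1.0431148 / 1.07400 = 0.971243
After-tax real rate = 0.971243 − 1 → -2.876%.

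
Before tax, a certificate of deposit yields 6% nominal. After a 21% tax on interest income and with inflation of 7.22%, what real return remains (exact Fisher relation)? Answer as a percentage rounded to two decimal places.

After-tax nominal return = 6% × (1 − 0.21) = 4.7400%.
1 + r = 1.04740 / 1.07220 = 0.976870
After-tax real rate = 0.976870 − 1 → -2.31%.

-2.31%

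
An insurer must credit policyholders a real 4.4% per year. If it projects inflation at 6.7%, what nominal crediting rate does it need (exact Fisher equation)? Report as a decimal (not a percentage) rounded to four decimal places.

(1 + i) = (1 + r)(1 + π) = 1.04400 × 1.06700 = 1.113948
i = 1.113948 − 1, so the required nominal rate is 0.1139.

0.1139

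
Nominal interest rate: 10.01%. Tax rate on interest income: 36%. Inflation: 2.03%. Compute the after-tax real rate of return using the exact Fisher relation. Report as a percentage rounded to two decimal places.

4.29%

After-tax nominal return = 10.01% × (1 − 0.36) = 6.4064%.
1 + r = 1.064064 / 1.02030 = 1.042893
After-tax real rate = 1.042893 − 1 → 4.29%.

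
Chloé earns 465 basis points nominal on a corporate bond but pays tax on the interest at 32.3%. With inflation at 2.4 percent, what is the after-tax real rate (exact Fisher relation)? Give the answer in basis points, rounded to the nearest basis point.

After-tax nominal return = 4.65% × (1 − 0.323) = 3.14805%.
1 + r = 1.0314805 / 1.02400 = 1.007305
After-tax real rate = 1.007305 − 1 → 73 basis points.

73 basis points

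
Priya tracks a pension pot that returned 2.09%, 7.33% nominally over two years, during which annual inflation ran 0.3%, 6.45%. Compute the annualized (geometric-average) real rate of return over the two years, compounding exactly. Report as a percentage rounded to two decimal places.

1.30%

Nominal growth factor = 1.0209 × 1.0733 = 1.09573197
Price-level growth factor = 1.0030 × 1.0645 = 1.06769350
Real growth factor = 1.09573197 / 1.06769350 = 1.02626079
Annualized real rate = 1.02626079^(1/2) − 1 = 1.3045% → 1.30%.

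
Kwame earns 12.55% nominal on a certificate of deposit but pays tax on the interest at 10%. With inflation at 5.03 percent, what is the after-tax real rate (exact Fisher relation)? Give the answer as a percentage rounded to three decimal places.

After-tax nominal return = 12.55% × (1 − 0.1) = 11.2950%.
1 + r = 1.11295 / 1.05030 = 1.059650
After-tax real rate = 1.059650 − 1 → 5.965%.

5.965%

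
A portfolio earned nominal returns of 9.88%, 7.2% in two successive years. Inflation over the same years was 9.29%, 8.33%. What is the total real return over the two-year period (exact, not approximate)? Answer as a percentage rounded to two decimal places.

-0.51%

Nominal growth factor = 1.0988 × 1.0720 = 1.177914
Price-level growth factor = 1.0929 × 1.0833 = 1.183939
Real growth factor = 1.177914 / 1.183939 = 0.994911
Total real return = 0.994911 − 1 → -0.51%.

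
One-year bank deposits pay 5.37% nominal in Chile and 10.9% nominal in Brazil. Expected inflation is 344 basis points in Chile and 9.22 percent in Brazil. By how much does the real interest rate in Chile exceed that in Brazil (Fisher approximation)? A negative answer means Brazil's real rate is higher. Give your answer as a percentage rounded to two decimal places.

Chile: 5.37% − 3.44% = 1.930%
Brazil: 10.9% − 9.22% = 1.680%
Differential = 0.250% → 0.25%.

0.25%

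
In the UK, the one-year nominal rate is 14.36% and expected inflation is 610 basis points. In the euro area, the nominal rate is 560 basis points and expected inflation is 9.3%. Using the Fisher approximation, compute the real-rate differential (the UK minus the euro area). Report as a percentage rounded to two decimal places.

11.96%

The UK: 14.36% − 6.1% = 8.260%
The euro area: 5.6% − 9.3% = -3.700%
Differential = 11.960% → 11.96%.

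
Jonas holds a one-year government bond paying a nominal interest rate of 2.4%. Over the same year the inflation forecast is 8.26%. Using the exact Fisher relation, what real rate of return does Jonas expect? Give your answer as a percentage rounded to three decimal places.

-5.413%

By the Fisher relation, 1 + r = (1 + i)/(1 + π).
1 + r = 1.02400 / 1.08260 = 0.945871
r = 0.945871 − 1 = -5.4129%, i.e. -5.413%.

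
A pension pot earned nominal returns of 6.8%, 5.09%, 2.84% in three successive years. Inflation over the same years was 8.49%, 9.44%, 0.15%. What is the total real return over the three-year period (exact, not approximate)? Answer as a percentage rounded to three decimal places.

-2.932%

Nominal growth factor = 1.0680 × 1.0509 × 1.0284 = 1.154236
Price-level growth factor = 1.0849 × 1.0944 × 1.0015 = 1.189096
Real growth factor = 1.154236 / 1.189096 = 0.970684
Total real return = 0.970684 − 1 → -2.932%.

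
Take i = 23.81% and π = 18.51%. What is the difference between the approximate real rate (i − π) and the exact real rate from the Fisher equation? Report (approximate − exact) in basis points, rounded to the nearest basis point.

Approximate: r ≈ 23.810% − 18.510% = 5.3000%
Exact: (1 + 0.2381)/(1 + 0.1851) − 1 = 4.4722%
Error = 5.3000% − 4.4722% = 0.8278% → 83 basis points.

83 basis points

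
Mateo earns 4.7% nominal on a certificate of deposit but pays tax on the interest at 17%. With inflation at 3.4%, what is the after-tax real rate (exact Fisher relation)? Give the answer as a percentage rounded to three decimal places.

0.485%

After-tax nominal return = 4.7% × (1 − 0.17) = 3.9010%.
1 + r = 1.03901 / 1.03400 = 1.0048453
After-tax real rate = 1.0048453 − 1 → 0.485%.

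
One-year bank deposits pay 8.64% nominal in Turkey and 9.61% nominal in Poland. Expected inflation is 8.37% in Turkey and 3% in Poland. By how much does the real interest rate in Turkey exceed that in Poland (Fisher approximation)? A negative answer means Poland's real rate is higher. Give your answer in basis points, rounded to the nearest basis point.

-634 basis points

Turkey: 8.64% − 8.37% = 0.270%
Poland: 9.61% − 3% = 6.610%
Differential = -6.340% → -634 basis points.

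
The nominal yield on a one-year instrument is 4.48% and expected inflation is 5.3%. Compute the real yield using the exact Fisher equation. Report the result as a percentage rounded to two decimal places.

-0.78%

By the Fisher relation, 1 + r = (1 + i)/(1 + π).
1 + r = 1.04480 / 1.05300 = 0.992213
r = 0.992213 − 1 = -0.7787%, i.e. -0.78%.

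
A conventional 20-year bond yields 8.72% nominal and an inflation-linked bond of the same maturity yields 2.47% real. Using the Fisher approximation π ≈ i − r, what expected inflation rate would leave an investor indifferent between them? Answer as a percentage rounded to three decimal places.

π ≈ i − r = 8.72% − 2.47% → 6.250%.

6.250%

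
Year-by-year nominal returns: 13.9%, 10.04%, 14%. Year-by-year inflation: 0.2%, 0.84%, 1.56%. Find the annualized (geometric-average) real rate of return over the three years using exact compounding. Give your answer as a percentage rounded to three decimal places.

Compound the nominal returns: 1.1390 × 1.1004 × 1.1400 = 1.42882538.
Compound inflation: 1.0020 × 1.0084 × 1.0156 = 1.02617930.
Deflate: 1.42882538 / 1.02617930 = 1.39237400.
Annualized real rate = 1.39237400^(1/3) − 1 = 11.6654% → 11.665%.

11.665%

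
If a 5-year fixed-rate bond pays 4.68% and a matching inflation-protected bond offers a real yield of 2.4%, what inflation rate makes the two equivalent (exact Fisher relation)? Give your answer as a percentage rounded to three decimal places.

(1 + π) = (1 + i)/(1 + r) = 1.04680 / 1.02400 = 1.022266
Break-even inflation = 1.022266 − 1 → 2.227%.

2.227%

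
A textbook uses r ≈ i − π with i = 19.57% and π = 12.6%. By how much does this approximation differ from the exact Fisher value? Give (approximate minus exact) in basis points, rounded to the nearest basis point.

Approximate: r ≈ 19.570% − 12.600% = 6.9700%
Exact: (1 + 0.1957)/(1 + 0.1260) − 1 = 6.1901%
Error = 6.9700% − 6.1901% = 0.7799% → 78 basis points.

78 basis points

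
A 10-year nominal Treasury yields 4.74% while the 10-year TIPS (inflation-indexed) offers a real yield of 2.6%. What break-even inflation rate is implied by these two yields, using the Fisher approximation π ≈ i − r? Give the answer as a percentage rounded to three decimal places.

2.140%

π ≈ i − r = 4.74% − 2.6% → 2.140%.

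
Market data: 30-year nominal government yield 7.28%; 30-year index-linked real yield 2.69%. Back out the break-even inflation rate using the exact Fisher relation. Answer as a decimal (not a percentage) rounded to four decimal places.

0.0447

(1 + π) = (1 + i)/(1 + r) = 1.07280 / 1.02690 = 1.044698
Break-even inflation = 1.044698 − 1 → 0.0447.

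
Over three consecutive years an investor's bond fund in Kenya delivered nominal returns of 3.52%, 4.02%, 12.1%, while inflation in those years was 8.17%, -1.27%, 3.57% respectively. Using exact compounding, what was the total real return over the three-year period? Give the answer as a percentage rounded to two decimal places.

9.13%

Compound the nominal returns: 1.0352 × 1.0402 × 1.1210 = 1.207110.
Compound inflation: 1.0817 × 0.9873 × 1.0357 = 1.106089.
Deflate: 1.207110 / 1.106089 = 1.091332.
Total real return = 1.091332 − 1 → 9.13%.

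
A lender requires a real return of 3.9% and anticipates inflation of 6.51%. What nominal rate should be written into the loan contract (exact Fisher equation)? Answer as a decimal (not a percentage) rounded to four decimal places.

(1 + i) = (1 + r)(1 + π) = 1.03900 × 1.06510 = 1.1066389
i = 1.1066389 − 1, so the required nominal rate is 0.1066.

0.1066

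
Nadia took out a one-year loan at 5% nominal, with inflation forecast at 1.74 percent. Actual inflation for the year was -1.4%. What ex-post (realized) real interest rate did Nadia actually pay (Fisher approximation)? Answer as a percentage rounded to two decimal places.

Ex-post: 5% − (-1.4%) = 6.400%
So the realized real rate is 6.40%.

6.40%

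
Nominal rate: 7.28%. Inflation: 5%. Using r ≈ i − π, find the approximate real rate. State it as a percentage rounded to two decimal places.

2.28%

r ≈ i − π = 7.28% − 5% = 2.28%.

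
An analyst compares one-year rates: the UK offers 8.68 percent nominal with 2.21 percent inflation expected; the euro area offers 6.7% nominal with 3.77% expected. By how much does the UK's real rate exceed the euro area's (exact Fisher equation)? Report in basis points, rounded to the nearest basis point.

The UK: (1 + 0.0868)/(1 + 0.0221) − 1 = 6.3301%
The euro area: (1 + 0.0670)/(1 + 0.0377) − 1 = 2.8236%
Differential = 6.3301% − 2.8236% = 3.5066% → 351 basis points.

351 basis points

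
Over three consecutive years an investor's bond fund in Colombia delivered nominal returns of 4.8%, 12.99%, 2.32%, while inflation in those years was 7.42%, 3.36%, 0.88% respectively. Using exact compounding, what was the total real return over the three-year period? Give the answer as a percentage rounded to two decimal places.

8.17%

Compound the nominal returns: 1.0480 × 1.1299 × 1.0232 = 1.211607.
Compound inflation: 1.0742 × 1.0336 × 1.0088 = 1.120064.
Deflate: 1.211607 / 1.120064 = 1.081731.
Total real return = 1.081731 − 1 → 8.17%.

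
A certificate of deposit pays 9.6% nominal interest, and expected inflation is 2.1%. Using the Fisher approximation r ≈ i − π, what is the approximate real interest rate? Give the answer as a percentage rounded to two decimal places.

7.50%

r ≈ i − π = 9.6% − 2.1% = 7.50%.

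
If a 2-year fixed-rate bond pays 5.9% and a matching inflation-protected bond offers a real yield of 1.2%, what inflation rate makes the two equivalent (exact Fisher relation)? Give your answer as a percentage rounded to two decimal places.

(1 + π) = (1 + i)/(1 + r) = 1.05900 / 1.01200 = 1.046443
Break-even inflation = 1.046443 − 1 → 4.64%.

4.64%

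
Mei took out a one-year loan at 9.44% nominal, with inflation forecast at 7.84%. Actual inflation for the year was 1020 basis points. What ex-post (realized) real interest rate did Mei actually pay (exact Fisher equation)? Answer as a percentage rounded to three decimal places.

Ex-post: (1 + 0.0944)/(1 + 0.1020) − 1 = -0.6897%
So the realized real rate is -0.690%.

-0.690%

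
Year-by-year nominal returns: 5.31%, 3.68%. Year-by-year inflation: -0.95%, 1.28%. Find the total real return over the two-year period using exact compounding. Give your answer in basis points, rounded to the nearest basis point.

Compound the nominal returns: 1.0531 × 1.0368 = 1.091854.
Compound inflation: 0.9905 × 1.0128 = 1.003178.
Deflate: 1.091854 / 1.003178 = 1.088395.
Total real return = 1.088395 − 1 → 884 basis points.

884 basis points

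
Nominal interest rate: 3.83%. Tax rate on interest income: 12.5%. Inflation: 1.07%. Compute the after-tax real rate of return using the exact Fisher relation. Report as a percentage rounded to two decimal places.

2.26%

After-tax nominal return = 3.83% × (1 − 0.125) = 3.35125%.
1 + r = 1.0335125 / 1.01070 = 1.022571
After-tax real rate = 1.022571 − 1 → 2.26%.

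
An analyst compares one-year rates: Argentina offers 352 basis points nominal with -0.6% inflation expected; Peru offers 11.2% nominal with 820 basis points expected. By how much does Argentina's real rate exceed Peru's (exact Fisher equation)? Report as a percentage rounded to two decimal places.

Argentina: (1 + 0.0352)/(1 − 0.0060) − 1 = 4.1449%
Peru: (1 + 0.1120)/(1 + 0.0820) − 1 = 2.7726%
Differential = 4.1449% − 2.7726% = 1.3722% → 1.37%.

1.37%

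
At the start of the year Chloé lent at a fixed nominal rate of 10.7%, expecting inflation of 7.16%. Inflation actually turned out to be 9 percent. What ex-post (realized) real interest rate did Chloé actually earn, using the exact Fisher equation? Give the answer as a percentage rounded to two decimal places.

Ex-post: (1 + 0.1070)/(1 + 0.0900) − 1 = 1.5596%
So the realized real rate is 1.56%.

1.56%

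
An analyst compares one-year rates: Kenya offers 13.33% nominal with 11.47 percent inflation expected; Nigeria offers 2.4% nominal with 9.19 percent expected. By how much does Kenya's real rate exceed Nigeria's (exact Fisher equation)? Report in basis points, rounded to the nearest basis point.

789 basis points

Kenya: (1 + 0.1333)/(1 + 0.1147) − 1 = 1.6686%
Nigeria: (1 + 0.0240)/(1 + 0.0919) − 1 = -6.2185%
Differential = 1.6686% − (-6.2185%) = 7.8871% → 789 basis points.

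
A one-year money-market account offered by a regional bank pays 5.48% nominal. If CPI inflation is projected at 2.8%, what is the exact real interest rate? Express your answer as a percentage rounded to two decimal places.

2.61%

By the Fisher relation, 1 + r = (1 + i)/(1 + π).
1 + r = 1.05480 / 1.02800 = 1.026070
r = 1.026070 − 1 = 2.6070%, i.e. 2.61%.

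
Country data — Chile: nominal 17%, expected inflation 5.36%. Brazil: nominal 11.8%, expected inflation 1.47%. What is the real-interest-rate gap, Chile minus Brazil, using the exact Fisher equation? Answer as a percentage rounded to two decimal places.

0.87%

Chile: (1 + 0.1700)/(1 + 0.0536) − 1 = 11.0478%
Brazil: (1 + 0.1180)/(1 + 0.0147) − 1 = 10.1803%
Differential = 11.0478% − 10.1803% = 0.8675% → 0.87%.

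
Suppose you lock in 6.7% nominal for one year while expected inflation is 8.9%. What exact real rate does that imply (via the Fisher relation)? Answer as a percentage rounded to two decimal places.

By the Fisher relation, 1 + r = (1 + i)/(1 + π).
1 + r = 1.06700 / 1.08900 = 0.979798
r = 0.979798 − 1 = -2.0202%, i.e. -2.02%.

-2.02%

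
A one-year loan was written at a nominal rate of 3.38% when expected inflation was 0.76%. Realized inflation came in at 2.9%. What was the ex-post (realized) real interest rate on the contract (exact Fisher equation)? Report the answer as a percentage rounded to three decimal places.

0.466%

Ex-post: (1 + 0.0338)/(1 + 0.0290) − 1 = 0.46647%
So the realized real rate is 0.466%.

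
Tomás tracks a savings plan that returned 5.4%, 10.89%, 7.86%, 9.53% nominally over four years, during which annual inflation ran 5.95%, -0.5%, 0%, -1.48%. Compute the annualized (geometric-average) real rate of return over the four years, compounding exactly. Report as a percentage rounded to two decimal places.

7.38%

Compound the nominal returns: 1.0540 × 1.1089 × 1.0786 × 1.0953 = 1.38078639.
Compound inflation: 1.0595 × 0.9950 × 1.0000 × 0.9852 = 1.03860030.
Deflate: 1.38078639 / 1.03860030 = 1.32946850.
Annualized real rate = 1.32946850^(1/4) − 1 = 7.3790% → 7.38%.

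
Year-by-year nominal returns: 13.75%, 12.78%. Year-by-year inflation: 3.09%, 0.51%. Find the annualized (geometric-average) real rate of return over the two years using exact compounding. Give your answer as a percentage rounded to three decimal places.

Compound the nominal returns: 1.1375 × 1.1278 = 1.28287250.
Compound inflation: 1.0309 × 1.0051 = 1.03615759.
Deflate: 1.28287250 / 1.03615759 = 1.23810559.
Annualized real rate = 1.23810559^(1/2) − 1 = 11.2702% → 11.270%.

11.270%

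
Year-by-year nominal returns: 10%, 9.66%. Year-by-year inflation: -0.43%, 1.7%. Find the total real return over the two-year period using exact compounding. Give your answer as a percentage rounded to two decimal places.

Compound the nominal returns: 1.1000 × 1.0966 = 1.206260.
Compound inflation: 0.9957 × 1.0170 = 1.012627.
Deflate: 1.206260 / 1.012627 = 1.191219.
Total real return = 1.191219 − 1 → 19.12%.

19.12%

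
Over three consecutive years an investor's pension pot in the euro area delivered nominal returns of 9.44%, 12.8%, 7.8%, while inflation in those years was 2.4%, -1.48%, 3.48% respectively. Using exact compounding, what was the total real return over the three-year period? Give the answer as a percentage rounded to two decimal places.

Nominal growth factor = 1.0944 × 1.1280 × 1.0780 = 1.330773
Price-level growth factor = 1.0240 × 0.9852 × 1.0348 = 1.043953
Real growth factor = 1.330773 / 1.043953 = 1.274745
Total real return = 1.274745 − 1 → 27.47%.

27.47%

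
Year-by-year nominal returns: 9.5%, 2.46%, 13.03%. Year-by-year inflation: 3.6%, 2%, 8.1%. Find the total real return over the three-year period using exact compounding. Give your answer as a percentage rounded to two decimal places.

11.01%

Nominal growth factor = 1.0950 × 1.0246 × 1.1303 = 1.268125
Price-level growth factor = 1.0360 × 1.0200 × 1.0810 = 1.142314
Real growth factor = 1.268125 / 1.142314 = 1.110137
Total real return = 1.110137 − 1 → 11.01%.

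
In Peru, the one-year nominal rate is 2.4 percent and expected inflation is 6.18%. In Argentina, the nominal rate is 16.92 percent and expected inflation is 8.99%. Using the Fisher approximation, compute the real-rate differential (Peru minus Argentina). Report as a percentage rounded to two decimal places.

Peru: 2.4% − 6.18% = -3.780%
Argentina: 16.92% − 8.99% = 7.930%
Differential = -11.710% → -11.71%.

-11.71%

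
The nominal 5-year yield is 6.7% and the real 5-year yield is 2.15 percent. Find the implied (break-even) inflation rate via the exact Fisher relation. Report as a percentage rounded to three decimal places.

4.454%

(1 + π) = (1 + i)/(1 + r) = 1.06700 / 1.02150 = 1.044542
Break-even inflation = 1.044542 − 1 → 4.454%.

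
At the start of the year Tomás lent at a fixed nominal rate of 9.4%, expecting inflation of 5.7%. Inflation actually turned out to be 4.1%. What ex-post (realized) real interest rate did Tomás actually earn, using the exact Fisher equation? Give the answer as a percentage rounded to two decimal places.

5.09%

Ex-post: (1 + 0.0940)/(1 + 0.0410) − 1 = 5.0913%
So the realized real rate is 5.09%.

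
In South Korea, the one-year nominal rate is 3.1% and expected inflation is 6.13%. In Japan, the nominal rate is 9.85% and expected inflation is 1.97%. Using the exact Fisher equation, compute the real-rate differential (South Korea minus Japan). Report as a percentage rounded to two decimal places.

-10.58%

South Korea: (1 + 0.0310)/(1 + 0.0613) − 1 = -2.8550%
Japan: (1 + 0.0985)/(1 + 0.0197) − 1 = 7.7278%
Differential = -2.8550% − 7.7278% = -10.5828% → -10.58%.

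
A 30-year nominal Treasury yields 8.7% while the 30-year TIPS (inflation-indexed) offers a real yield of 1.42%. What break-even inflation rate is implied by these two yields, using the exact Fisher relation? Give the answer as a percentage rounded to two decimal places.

(1 + π) = (1 + i)/(1 + r) = 1.08700 / 1.01420 = 1.071781
Break-even inflation = 1.071781 − 1 → 7.18%.

7.18%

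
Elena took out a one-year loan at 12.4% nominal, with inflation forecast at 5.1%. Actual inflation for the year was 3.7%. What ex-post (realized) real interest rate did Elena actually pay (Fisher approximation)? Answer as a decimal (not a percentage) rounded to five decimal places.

0.08700

Ex-post: 12.4% − 3.7% = 8.700%
So the realized real rate is 0.08700.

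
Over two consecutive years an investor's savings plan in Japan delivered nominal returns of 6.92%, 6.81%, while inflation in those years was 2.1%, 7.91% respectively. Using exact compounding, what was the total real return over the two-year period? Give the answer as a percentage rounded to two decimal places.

Nominal growth factor = 1.0692 × 1.0681 = 1.142013
Price-level growth factor = 1.0210 × 1.0791 = 1.101761
Real growth factor = 1.142013 / 1.101761 = 1.036534
Total real return = 1.036534 − 1 → 3.65%.

3.65%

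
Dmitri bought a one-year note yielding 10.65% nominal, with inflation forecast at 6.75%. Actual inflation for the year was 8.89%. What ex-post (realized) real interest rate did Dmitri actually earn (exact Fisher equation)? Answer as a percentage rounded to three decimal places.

Ex-post: (1 + 0.1065)/(1 + 0.0889) − 1 = 1.6163%
So the realized real rate is 1.616%.

1.616%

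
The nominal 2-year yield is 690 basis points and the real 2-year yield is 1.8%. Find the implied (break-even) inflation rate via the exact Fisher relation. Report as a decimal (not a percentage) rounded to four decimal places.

0.0501

(1 + π) = (1 + i)/(1 + r) = 1.06900 / 1.01800 = 1.050098
Break-even inflation = 1.050098 − 1 → 0.0501.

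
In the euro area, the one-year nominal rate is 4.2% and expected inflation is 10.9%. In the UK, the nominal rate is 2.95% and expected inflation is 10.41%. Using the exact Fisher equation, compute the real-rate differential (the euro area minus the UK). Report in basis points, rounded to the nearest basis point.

The euro area: (1 + 0.0420)/(1 + 0.1090) − 1 = -6.0415%
The UK: (1 + 0.0295)/(1 + 0.1041) − 1 = -6.7566%
Differential = -6.0415% − (-6.7566%) = 0.7152% → 72 basis points.

72 basis points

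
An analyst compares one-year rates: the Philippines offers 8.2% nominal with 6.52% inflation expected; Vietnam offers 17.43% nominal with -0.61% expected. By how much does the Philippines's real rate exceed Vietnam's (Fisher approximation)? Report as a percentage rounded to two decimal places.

-16.36%

The Philippines: 8.2% − 6.52% = 1.680%
Vietnam: 17.43% − (-0.61%) = 18.040%
Differential = -16.360% → -16.36%.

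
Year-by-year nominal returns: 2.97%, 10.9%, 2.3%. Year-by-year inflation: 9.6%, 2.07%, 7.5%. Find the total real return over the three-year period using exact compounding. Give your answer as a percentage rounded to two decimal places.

Compound the nominal returns: 1.0297 × 1.1090 × 1.0230 = 1.168202.
Compound inflation: 1.0960 × 1.0207 × 1.0750 = 1.202589.
Deflate: 1.168202 / 1.202589 = 0.971406.
Total real return = 0.971406 − 1 → -2.86%.

-2.86%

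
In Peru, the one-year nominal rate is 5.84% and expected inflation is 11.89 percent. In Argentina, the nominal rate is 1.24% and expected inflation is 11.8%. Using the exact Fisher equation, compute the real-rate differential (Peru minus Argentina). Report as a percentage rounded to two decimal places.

4.04%

Peru: (1 + 0.0584)/(1 + 0.1189) − 1 = -5.4071%
Argentina: (1 + 0.0124)/(1 + 0.1180) − 1 = -9.4454%
Differential = -5.4071% − (-9.4454%) = 4.0383% → 4.04%.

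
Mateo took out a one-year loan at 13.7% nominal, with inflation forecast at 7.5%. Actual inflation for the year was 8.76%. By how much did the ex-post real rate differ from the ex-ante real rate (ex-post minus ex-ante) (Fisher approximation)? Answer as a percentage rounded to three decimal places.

-1.260%

Ex-ante: 13.7% − 7.5% = 6.200%
Ex-post: 13.7% − 8.76% = 4.940%
Difference (ex-post − ex-ante) = -1.2600% → -1.260%.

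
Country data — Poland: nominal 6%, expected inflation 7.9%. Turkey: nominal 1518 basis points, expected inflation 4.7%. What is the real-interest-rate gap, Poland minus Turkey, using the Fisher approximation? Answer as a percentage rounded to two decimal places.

Poland: 6% − 7.9% = -1.900%
Turkey: 15.18% − 4.7% = 10.480%
Differential = -12.380% → -12.38%.

-12.38%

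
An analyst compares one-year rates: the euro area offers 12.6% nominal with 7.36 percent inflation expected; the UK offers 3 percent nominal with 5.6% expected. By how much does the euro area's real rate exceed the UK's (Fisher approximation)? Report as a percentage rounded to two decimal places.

The euro area: 12.6% − 7.36% = 5.240%
The UK: 3% − 5.6% = -2.600%
Differential = 7.840% → 7.84%.

7.84%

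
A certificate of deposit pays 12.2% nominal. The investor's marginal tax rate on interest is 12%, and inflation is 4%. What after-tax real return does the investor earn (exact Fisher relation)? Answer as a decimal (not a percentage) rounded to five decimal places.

0.06477

After-tax nominal return = 12.2% × (1 − 0.12) = 10.7360%.
1 + r = 1.10736 / 1.04000 = 1.064769
After-tax real rate = 1.064769 − 1 → 0.06477.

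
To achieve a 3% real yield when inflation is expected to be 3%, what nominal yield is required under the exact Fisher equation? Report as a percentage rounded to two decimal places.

6.09%

(1 + i) = (1 + r)(1 + π) = 1.03000 × 1.03000 = 1.06090
i = 1.06090 − 1, so the required nominal rate is 6.09%.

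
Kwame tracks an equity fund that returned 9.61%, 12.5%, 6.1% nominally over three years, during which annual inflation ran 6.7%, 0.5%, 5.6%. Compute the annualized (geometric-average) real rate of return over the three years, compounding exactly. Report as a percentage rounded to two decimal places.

Compound the nominal returns: 1.0961 × 1.1250 × 1.0610 = 1.30833236.
Compound inflation: 1.0670 × 1.0050 × 1.0560 = 1.13238576.
Deflate: 1.30833236 / 1.13238576 = 1.15537691.
Annualized real rate = 1.15537691^(1/3) − 1 = 4.9320% → 4.93%.

4.93%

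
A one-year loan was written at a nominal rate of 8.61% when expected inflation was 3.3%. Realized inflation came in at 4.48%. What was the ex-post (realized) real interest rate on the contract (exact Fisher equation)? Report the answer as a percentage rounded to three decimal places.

Ex-post: (1 + 0.0861)/(1 + 0.0448) − 1 = 3.9529%
So the realized real rate is 3.953%.

3.953%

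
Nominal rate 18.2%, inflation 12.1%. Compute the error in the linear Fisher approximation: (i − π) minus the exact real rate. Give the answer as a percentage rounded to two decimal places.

Approximate: r ≈ 18.200% − 12.100% = 6.1000%
Exact: (1 + 0.1820)/(1 + 0.1210) − 1 = 5.4416%
Error = 6.1000% − 5.4416% = 0.6584% → 0.66%.

0.66%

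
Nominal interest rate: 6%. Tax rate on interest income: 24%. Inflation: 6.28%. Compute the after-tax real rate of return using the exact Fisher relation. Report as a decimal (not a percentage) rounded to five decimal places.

-0.01618

After-tax nominal return = 6% × (1 − 0.24) = 4.5600%.
1 + r = 1.04560 / 1.06280 = 0.983816
After-tax real rate = 0.983816 − 1 → -0.01618.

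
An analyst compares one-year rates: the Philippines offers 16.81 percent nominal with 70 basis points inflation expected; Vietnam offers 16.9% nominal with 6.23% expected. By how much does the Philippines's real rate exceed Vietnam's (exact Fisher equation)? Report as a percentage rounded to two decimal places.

5.95%

The Philippines: (1 + 0.1681)/(1 + 0.0070) − 1 = 15.9980%
Vietnam: (1 + 0.1690)/(1 + 0.0623) − 1 = 10.0442%
Differential = 15.9980% − 10.0442% = 5.9538% → 5.95%.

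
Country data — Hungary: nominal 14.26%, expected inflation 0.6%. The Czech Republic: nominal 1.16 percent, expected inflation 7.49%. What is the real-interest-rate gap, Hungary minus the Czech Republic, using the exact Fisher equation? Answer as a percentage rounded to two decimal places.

19.47%

Hungary: (1 + 0.1426)/(1 + 0.0060) − 1 = 13.5785%
The Czech Republic: (1 + 0.0116)/(1 + 0.0749) − 1 = -5.8889%
Differential = 13.5785% − (-5.8889%) = 19.4674% → 19.47%.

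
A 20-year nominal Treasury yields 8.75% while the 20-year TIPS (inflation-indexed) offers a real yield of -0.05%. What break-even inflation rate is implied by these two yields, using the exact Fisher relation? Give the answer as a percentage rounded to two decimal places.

(1 + π) = (1 + i)/(1 + r) = 1.08750 / 0.99950 = 1.088044
Break-even inflation = 1.088044 − 1 → 8.80%.

8.80%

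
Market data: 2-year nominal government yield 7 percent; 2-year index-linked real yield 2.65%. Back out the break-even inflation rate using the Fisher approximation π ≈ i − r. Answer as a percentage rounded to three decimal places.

4.350%

π ≈ i − r = 7% − 2.65% → 4.350%.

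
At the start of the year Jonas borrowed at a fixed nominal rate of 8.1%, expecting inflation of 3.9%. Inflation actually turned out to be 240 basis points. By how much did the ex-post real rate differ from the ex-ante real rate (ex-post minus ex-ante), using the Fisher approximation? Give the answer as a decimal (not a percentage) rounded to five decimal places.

Ex-ante: 8.1% − 3.9% = 4.200%
Ex-post: 8.1% − 2.4% = 5.700%
Difference (ex-post − ex-ante) = 1.5000% → 0.01500.

0.01500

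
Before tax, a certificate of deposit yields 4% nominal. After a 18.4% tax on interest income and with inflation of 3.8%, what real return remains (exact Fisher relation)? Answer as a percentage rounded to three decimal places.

After-tax nominal return = 4% × (1 − 0.184) = 3.2640%.
1 + r = 1.03264 / 1.03800 = 0.994836
After-tax real rate = 0.994836 − 1 → -0.516%.

-0.516%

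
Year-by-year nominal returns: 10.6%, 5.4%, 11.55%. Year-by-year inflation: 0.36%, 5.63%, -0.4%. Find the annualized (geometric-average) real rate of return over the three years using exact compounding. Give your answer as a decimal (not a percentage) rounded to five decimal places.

0.07190

Compound the nominal returns: 1.1060 × 1.0540 × 1.1155 = 1.30036512.
Compound inflation: 1.0036 × 1.0563 × 0.9960 = 1.05586227.
Deflate: 1.30036512 / 1.05586227 = 1.23156699.
Annualized real rate = 1.23156699^(1/3) − 1 = 7.1896% → 0.07190.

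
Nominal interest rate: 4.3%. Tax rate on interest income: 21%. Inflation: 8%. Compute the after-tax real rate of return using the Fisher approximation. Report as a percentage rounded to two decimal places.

-4.60%

After-tax nominal return = 4.3% × (1 − 0.21) = 3.3970%.
r ≈ 3.3970% − 8% → -4.60%.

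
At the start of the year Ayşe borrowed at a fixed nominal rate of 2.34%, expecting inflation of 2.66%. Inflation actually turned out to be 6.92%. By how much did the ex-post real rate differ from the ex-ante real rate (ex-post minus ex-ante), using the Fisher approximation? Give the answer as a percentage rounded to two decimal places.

-4.26%

Ex-ante: 2.34% − 2.66% = -0.320%
Ex-post: 2.34% − 6.92% = -4.580%
Difference (ex-post − ex-ante) = -4.2600% → -4.26%.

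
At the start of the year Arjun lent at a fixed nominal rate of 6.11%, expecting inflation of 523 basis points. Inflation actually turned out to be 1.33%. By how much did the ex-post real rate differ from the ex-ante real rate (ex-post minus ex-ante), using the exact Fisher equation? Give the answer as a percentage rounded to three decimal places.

Ex-ante: (1 + 0.0611)/(1 + 0.0523) − 1 = 0.8363%
Ex-post: (1 + 0.0611)/(1 + 0.0133) − 1 = 4.7173%
Difference (ex-post − ex-ante) = 3.8810% → 3.881%.

3.881%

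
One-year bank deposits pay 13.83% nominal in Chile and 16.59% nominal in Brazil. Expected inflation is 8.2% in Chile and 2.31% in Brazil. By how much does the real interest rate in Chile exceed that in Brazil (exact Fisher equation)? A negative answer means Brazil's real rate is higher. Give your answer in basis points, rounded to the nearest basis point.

-875 basis points

Chile: (1 + 0.1383)/(1 + 0.0820) − 1 = 5.2033%
Brazil: (1 + 0.1659)/(1 + 0.0231) − 1 = 13.9576%
Differential = 5.2033% − 13.9576% = -8.7543% → -875 basis points.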